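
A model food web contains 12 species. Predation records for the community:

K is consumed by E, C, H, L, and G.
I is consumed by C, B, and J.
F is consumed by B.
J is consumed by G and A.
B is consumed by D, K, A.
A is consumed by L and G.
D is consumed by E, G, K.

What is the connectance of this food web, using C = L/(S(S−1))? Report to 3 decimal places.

C = 0.144

The web has S = 12 species and L = 19 feeding links.
C = L / (S(S−1)) = 19 / 132 = 0.1439 ≈ 0.144.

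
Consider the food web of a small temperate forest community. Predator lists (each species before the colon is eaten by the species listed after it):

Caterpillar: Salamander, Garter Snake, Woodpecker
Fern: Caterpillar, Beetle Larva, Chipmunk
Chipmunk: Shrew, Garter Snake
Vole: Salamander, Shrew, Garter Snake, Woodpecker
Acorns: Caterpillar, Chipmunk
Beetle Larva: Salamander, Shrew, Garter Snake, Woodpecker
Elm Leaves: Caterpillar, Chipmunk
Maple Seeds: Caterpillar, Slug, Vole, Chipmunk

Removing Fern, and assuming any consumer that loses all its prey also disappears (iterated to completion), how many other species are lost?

1

Remove Fern.
Round 1: Beetle Larva (all prey gone) → extinct.
No further losses. Total secondary extinctions: 1.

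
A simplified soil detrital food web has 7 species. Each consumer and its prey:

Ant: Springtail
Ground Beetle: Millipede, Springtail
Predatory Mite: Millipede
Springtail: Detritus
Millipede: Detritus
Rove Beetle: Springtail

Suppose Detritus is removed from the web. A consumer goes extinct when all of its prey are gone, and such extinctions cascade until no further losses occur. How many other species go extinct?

Remove Detritus.
Round 1: Millipede (all prey gone), Springtail (all prey gone) → extinct.
Round 2: Predatory Mite (all prey gone), Ground Beetle (all prey gone), Ant (all prey gone), Rove Beetle (all prey gone) → extinct.
No further losses. Total secondary extinctions: 6.

6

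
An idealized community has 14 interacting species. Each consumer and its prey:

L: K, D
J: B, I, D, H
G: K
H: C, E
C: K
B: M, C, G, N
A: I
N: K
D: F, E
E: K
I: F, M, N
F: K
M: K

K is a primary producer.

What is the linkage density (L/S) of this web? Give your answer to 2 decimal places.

There are L = 24 links among S = 14 species.
L/S = 24/14 = 1.7143 ≈ 1.71.

L/S = 1.71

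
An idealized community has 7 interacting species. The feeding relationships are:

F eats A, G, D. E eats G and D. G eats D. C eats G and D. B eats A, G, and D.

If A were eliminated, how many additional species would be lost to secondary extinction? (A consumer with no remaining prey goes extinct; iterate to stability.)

Remove A.
Every predator of it retains at least one other prey: B still has D, G; F still has D, G.
No consumer loses all prey, so no secondary extinctions occur.

0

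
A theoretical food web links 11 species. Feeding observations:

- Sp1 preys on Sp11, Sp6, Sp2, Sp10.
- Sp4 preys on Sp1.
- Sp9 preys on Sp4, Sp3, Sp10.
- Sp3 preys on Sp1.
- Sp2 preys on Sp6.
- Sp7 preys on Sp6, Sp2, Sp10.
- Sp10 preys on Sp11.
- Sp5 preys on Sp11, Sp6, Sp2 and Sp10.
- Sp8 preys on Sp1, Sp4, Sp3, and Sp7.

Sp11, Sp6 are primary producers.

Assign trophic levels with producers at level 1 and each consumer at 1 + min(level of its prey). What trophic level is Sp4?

Trophic level 3

Sp11 is a producer → level 1.
Sp1 eats Sp11 → level 2.
Sp4 eats Sp1 → level 3.
No prey of Sp4 is below level 2, so 3 is the minimum.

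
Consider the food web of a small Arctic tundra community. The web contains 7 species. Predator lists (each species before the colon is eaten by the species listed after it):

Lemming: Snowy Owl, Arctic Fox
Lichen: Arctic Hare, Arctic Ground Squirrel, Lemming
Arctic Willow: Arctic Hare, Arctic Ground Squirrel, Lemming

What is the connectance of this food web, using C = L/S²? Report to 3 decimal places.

C = 0.163

The web has S = 7 species and L = 8 feeding links.
C = L / S² = 8 / 49 = 0.1633 ≈ 0.163.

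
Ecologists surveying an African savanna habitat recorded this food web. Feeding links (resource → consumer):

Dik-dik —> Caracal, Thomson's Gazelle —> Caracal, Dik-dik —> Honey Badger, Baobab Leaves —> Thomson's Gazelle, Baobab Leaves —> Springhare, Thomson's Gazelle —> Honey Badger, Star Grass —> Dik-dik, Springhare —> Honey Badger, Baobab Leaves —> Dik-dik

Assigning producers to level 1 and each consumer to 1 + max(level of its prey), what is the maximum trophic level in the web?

Producers (level 1): Baobab Leaves, Star Grass.
Baobab Leaves → Dik-dik → Caracal gives Caracal level 3.
No species has a prey at level 3, so no species reaches level 4.

3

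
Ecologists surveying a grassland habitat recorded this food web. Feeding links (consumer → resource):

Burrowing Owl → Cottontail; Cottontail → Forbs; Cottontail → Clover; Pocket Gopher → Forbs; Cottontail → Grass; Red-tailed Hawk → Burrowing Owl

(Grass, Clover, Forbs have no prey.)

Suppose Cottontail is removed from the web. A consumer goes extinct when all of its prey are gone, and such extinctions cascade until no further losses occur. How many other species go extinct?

2

Remove Cottontail.
Round 1: Burrowing Owl (all prey gone) → extinct.
Round 2: Red-tailed Hawk (all prey gone) → extinct.
No further losses. Total secondary extinctions: 2.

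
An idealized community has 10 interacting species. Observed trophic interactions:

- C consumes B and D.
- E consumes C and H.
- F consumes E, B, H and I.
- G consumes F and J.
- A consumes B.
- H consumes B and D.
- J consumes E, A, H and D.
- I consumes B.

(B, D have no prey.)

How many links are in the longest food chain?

One longest chain: B → H → E → F → G.
It has 5 species and 4 links.

4 links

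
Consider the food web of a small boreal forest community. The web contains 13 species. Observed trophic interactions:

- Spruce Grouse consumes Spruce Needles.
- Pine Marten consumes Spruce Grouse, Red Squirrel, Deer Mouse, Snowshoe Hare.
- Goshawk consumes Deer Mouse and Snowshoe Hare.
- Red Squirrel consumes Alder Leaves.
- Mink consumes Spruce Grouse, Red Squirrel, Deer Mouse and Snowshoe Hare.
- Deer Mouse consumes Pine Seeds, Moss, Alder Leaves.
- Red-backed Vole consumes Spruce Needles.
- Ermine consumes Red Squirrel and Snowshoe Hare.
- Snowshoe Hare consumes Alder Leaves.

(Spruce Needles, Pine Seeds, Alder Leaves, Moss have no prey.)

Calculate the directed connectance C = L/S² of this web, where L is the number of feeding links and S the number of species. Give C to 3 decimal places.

C = 0.112

The web has S = 13 species and L = 19 feeding links.
C = L / S² = 19 / 169 = 0.1124 ≈ 0.112.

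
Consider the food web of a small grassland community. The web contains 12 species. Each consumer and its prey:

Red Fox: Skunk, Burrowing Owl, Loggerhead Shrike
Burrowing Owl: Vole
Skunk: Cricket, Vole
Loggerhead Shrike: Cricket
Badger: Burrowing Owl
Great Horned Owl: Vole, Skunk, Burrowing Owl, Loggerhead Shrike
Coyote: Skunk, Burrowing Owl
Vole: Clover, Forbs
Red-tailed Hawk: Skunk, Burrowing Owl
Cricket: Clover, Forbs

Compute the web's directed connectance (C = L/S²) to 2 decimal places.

The web has S = 12 species and L = 20 feeding links.
C = L / S² = 20 / 144 = 0.1389 ≈ 0.14.

C = 0.14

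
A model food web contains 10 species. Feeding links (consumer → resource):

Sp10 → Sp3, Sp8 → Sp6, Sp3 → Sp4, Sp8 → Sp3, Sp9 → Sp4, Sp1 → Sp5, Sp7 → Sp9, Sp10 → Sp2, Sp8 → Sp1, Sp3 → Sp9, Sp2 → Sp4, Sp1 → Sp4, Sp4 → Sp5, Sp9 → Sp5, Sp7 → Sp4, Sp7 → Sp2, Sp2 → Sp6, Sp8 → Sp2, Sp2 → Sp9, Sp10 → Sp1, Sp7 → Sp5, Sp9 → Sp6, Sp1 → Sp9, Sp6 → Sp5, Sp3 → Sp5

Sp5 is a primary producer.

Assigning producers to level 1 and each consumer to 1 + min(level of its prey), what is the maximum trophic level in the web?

3

Producers (level 1): Sp5.
Following each consumer down to its lowest-level prey: Sp5 → Sp6 → Sp2 (levels 1 through 3).
All prey of Sp2 (Sp6 2, Sp4 2, Sp9 2) are at level 2 or above, so Sp2 is at level 1 + 2 = 3.
Every consumer has at least one prey at level 2 or below, so none exceeds level 3.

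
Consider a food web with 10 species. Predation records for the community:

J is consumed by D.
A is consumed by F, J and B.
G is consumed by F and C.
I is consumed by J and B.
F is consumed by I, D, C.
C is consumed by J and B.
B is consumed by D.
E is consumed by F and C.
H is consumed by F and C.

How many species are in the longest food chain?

One longest chain: A → F → I → B → D.
It has 5 species and 4 links.

5 species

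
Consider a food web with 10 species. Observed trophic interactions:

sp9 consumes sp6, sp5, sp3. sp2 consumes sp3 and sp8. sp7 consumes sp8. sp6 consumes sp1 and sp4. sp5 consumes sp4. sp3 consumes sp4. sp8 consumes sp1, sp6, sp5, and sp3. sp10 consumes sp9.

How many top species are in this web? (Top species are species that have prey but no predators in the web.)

Top species (has prey, but nothing eats it): sp2, sp7, sp10.
Count: 3.

3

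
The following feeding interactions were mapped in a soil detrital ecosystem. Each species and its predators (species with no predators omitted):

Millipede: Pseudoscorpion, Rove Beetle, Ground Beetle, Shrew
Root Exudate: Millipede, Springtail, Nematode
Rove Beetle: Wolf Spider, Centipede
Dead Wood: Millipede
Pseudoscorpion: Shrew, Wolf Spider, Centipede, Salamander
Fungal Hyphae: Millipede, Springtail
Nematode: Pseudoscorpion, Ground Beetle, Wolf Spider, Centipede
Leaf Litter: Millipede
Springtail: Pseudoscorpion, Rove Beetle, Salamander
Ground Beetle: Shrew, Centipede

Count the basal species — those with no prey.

Basal species (no prey listed): Dead Wood, Fungal Hyphae, Root Exudate, Leaf Litter.
Count: 4.

4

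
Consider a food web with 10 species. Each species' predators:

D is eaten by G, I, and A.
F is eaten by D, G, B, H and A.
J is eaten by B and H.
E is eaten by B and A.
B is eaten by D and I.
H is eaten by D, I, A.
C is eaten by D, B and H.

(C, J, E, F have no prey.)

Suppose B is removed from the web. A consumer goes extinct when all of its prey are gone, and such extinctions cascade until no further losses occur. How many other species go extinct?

0

Remove B.
Every predator of it retains at least one other prey: D still has C, F, H; I still has H, D.
No consumer loses all prey, so no secondary extinctions occur.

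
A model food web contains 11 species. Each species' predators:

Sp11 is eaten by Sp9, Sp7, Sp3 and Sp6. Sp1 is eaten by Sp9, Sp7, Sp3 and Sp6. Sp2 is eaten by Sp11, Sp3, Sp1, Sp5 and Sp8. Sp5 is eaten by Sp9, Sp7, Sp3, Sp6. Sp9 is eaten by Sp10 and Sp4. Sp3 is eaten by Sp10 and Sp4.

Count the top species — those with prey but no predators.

5

Top species (has prey, but nothing eats it): Sp8, Sp7, Sp6, Sp4, Sp10.
Count: 5.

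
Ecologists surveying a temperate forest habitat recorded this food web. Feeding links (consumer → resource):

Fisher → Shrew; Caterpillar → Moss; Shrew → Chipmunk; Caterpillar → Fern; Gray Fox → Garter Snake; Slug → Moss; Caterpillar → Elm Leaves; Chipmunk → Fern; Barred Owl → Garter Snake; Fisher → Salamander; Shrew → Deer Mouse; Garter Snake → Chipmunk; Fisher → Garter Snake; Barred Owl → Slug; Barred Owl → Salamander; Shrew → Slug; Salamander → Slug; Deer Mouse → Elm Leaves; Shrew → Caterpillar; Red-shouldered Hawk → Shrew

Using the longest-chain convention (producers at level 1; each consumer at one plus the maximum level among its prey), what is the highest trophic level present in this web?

4

Producers (level 1): Elm Leaves, Fern, Moss.
Elm Leaves → Deer Mouse → Shrew → Red-shouldered Hawk gives Red-shouldered Hawk level 4.
No species has a prey at level 4, so no species reaches level 5.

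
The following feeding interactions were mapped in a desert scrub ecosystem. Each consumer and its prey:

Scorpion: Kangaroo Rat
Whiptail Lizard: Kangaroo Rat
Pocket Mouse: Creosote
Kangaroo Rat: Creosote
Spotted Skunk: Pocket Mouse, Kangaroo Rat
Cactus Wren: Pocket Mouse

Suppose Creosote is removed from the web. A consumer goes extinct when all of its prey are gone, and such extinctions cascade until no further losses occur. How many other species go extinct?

6

Remove Creosote.
Round 1: Pocket Mouse (all prey gone), Kangaroo Rat (all prey gone) → extinct.
Round 2: Whiptail Lizard (all prey gone), Scorpion (all prey gone), Cactus Wren (all prey gone), Spotted Skunk (all prey gone) → extinct.
No further losses. Total secondary extinctions: 6.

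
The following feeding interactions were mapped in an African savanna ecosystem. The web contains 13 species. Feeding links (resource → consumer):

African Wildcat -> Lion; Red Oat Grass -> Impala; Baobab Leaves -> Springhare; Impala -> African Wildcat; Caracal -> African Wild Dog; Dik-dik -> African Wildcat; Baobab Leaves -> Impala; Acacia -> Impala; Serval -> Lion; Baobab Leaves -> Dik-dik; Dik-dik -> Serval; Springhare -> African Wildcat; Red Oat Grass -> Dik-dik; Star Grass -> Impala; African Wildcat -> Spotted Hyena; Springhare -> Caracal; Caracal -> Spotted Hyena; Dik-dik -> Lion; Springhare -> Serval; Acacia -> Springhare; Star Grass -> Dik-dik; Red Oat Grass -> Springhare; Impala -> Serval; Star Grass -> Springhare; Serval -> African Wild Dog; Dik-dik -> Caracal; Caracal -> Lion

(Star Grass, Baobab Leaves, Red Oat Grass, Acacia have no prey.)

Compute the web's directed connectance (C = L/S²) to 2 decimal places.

The web has S = 13 species and L = 27 feeding links.
C = L / S² = 27 / 169 = 0.1598 ≈ 0.16.

C = 0.16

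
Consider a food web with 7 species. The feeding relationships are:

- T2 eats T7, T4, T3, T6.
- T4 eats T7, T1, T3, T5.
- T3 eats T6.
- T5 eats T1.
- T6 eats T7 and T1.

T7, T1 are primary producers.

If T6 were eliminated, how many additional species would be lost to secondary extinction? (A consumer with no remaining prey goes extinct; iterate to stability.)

Remove T6.
Round 1: T3 (all prey gone) → extinct.
No further losses. Total secondary extinctions: 1.

1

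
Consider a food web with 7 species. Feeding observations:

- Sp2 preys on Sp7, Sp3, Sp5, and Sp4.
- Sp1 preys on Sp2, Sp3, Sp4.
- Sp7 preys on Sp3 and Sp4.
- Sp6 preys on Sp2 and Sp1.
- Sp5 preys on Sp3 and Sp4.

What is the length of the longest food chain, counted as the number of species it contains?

One longest chain: Sp4 → Sp7 → Sp2 → Sp1 → Sp6.
It has 5 species and 4 links.

5 species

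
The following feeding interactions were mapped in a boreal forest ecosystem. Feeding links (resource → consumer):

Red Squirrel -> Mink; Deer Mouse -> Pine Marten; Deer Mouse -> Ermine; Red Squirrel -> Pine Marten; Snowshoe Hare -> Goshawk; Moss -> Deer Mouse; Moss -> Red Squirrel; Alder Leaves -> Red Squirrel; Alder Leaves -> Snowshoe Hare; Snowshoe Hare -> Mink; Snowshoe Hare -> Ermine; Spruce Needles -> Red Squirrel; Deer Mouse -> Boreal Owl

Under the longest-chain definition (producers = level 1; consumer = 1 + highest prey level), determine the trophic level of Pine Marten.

Trophic level 3

Alder Leaves is a producer → level 1.
Red Squirrel eats Alder Leaves (level 1); other prey at levels: Moss 1, Spruce Needles 1 → level 2.
Pine Marten eats Red Squirrel (level 2); other prey at levels: Deer Mouse 2 → level 3.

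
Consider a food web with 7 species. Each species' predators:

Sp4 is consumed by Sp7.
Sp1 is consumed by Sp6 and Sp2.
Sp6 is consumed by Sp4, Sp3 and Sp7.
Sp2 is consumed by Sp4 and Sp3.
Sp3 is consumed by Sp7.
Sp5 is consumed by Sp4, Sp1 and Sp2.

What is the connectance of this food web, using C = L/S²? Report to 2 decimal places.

The web has S = 7 species and L = 12 feeding links.
C = L / S² = 12 / 49 = 0.2449 ≈ 0.24.

C = 0.24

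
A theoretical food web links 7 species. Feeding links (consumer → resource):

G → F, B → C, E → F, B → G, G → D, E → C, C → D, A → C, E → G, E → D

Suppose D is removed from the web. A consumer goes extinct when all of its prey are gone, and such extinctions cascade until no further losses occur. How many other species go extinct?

Remove D.
Round 1: C (all prey gone) → extinct.
Round 2: A (all prey gone) → extinct.
No further losses. Total secondary extinctions: 2.

2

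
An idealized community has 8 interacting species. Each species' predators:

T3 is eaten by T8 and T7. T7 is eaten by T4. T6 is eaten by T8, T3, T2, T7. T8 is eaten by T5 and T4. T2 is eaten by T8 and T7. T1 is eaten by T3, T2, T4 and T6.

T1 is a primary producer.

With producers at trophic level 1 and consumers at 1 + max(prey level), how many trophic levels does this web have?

5

Producers (level 1): T1.
T1 → T6 → T3 → T8 → T4 gives T4 level 5.
No species has a prey at level 5, so no species reaches level 6.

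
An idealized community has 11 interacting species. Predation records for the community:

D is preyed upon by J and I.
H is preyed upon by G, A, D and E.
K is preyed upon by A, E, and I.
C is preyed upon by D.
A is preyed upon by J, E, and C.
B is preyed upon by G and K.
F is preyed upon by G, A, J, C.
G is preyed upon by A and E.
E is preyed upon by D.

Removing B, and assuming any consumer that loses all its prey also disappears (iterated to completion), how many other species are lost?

Remove B.
Round 1: K (all prey gone) → extinct.
No further losses. Total secondary extinctions: 1.

1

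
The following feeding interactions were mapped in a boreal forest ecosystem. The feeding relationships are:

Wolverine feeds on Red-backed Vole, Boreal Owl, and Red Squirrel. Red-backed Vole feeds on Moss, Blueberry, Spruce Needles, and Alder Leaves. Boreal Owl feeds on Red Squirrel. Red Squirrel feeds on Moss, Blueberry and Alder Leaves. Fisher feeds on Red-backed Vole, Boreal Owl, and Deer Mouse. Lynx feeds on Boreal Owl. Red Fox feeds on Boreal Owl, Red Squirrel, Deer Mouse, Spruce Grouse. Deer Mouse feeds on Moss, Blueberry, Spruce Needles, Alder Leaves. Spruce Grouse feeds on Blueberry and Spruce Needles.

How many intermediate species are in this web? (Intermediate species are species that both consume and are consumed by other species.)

5

Intermediate species (has both prey and predators): Red Squirrel, Red-backed Vole, Deer Mouse, Spruce Grouse, Boreal Owl.
Count: 5.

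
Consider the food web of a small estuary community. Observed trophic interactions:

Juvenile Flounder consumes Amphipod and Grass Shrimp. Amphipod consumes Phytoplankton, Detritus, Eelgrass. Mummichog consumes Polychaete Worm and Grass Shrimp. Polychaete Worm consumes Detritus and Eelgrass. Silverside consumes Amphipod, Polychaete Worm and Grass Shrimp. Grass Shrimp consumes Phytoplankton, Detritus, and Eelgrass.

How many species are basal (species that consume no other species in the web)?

3

Basal species (no prey listed): Eelgrass, Detritus, Phytoplankton.
Count: 3.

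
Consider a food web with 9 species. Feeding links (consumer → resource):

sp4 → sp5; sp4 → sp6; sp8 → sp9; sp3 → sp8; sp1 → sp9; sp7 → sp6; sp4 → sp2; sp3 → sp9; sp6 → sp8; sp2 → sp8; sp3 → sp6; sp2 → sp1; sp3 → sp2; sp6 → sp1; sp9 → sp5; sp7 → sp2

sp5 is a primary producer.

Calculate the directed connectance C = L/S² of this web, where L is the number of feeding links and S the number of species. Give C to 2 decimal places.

The web has S = 9 species and L = 16 feeding links.
C = L / S² = 16 / 81 = 0.1975 ≈ 0.20.

C = 0.20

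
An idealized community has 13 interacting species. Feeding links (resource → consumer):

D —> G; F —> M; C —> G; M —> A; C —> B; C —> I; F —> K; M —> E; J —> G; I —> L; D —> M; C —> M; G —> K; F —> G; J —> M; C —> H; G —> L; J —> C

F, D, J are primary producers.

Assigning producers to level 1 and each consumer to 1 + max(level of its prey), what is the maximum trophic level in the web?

Producers (level 1): F, D, J.
J → C → M → A gives A level 4.
No species has a prey at level 4, so no species reaches level 5.

4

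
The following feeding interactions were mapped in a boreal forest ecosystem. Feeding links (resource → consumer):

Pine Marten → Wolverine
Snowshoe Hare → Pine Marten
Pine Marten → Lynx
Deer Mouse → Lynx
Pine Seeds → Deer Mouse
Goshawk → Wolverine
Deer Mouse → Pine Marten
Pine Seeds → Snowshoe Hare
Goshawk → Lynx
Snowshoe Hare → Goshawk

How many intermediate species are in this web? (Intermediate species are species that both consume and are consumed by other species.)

4

Intermediate species (has both prey and predators): Deer Mouse, Snowshoe Hare, Goshawk, Pine Marten.
Count: 4.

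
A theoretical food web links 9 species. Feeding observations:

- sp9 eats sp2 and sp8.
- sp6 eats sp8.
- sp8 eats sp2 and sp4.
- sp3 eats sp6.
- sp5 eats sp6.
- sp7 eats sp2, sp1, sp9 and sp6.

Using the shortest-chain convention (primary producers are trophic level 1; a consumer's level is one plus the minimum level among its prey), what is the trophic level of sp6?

sp2 is a producer → level 1.
sp8 eats sp2 → level 2.
sp6 eats sp8 → level 3.
No prey of sp6 is below level 2, so 3 is the minimum.

Trophic level 3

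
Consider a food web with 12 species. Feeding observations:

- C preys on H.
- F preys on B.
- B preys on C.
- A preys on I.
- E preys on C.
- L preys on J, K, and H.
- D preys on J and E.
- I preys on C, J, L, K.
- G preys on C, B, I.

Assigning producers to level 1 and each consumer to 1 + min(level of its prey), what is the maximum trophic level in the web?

Producers (level 1): H, J, K.
Following each consumer down to its lowest-level prey: H → C → B → F (levels 1 through 4).
All prey of F (B 3) are at level 3 or above, so F is at level 1 + 3 = 4.
Every consumer has at least one prey at level 3 or below, so none exceeds level 4.

4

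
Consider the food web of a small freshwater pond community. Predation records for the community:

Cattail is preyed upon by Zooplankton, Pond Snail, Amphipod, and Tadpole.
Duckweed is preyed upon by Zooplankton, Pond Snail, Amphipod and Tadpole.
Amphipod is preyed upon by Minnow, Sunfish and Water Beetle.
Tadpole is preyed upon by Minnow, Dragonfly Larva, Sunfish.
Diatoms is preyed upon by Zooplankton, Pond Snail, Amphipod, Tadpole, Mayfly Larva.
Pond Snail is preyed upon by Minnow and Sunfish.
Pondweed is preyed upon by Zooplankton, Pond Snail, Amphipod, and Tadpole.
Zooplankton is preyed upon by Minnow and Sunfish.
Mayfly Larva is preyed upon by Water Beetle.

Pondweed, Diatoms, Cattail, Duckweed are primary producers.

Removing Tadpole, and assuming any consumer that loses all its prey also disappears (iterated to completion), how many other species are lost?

1

Remove Tadpole.
Round 1: Dragonfly Larva (all prey gone) → extinct.
No further losses. Total secondary extinctions: 1.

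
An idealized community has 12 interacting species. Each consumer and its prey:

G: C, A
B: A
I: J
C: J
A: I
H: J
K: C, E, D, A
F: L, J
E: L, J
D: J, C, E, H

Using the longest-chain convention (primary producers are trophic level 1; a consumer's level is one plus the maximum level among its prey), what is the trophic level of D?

Trophic level 3

J is a producer → level 1.
C eats J → level 2.
D eats C (level 2); other prey at levels: J 1, E 2, H 2 → level 3.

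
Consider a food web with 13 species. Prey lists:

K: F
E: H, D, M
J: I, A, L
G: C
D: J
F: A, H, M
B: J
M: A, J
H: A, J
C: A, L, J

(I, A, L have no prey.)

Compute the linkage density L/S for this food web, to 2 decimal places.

L/S = 1.54

There are L = 20 links among S = 13 species.
L/S = 20/13 = 1.5385 ≈ 1.54.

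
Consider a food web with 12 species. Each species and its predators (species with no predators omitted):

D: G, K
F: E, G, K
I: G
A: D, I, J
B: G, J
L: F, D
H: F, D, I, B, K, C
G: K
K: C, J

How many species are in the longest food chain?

5 species

One longest chain: H → F → G → K → C.
It has 5 species and 4 links.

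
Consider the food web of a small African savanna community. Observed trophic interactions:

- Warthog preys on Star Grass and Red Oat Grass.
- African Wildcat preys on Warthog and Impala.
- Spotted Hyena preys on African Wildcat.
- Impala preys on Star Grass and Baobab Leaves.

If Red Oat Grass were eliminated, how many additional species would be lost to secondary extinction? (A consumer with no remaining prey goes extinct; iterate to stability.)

0

Remove Red Oat Grass.
Every predator of it retains at least one other prey: Warthog still has Star Grass.
No consumer loses all prey, so no secondary extinctions occur.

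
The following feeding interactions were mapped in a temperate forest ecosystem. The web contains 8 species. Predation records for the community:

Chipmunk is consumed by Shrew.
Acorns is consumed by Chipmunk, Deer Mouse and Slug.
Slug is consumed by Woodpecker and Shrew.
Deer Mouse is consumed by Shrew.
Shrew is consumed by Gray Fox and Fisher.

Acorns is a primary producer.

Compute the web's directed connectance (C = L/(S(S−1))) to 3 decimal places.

C = 0.161

The web has S = 8 species and L = 9 feeding links.
C = L / (S(S−1)) = 9 / 56 = 0.1607 ≈ 0.161.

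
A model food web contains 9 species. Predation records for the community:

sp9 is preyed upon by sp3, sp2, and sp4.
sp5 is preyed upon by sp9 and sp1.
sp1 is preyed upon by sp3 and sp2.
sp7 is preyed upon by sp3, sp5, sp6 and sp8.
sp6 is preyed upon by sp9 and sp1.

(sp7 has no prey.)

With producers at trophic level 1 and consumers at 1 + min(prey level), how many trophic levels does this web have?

Producers (level 1): sp7.
Following each consumer down to its lowest-level prey: sp7 → sp6 → sp9 → sp2 (levels 1 through 4).
All prey of sp2 (sp9 3, sp1 3) are at level 3 or above, so sp2 is at level 1 + 3 = 4.
Every consumer has at least one prey at level 3 or below, so none exceeds level 4.

4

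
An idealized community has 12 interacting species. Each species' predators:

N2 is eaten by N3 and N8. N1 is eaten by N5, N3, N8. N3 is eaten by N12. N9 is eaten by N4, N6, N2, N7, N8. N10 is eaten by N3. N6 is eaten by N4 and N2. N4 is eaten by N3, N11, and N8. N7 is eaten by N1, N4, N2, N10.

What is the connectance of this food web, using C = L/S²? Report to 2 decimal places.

The web has S = 12 species and L = 21 feeding links.
C = L / S² = 21 / 144 = 0.1458 ≈ 0.15.

C = 0.15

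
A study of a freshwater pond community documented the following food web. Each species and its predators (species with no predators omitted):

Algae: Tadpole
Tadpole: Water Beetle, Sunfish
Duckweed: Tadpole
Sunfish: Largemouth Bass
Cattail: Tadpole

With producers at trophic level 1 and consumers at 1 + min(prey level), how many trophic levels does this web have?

4

Producers (level 1): Duckweed, Algae, Cattail.
Following each consumer down to its lowest-level prey: Duckweed → Tadpole → Sunfish → Largemouth Bass (levels 1 through 4).
All prey of Largemouth Bass (Sunfish 3) are at level 3 or above, so Largemouth Bass is at level 1 + 3 = 4.
Every consumer has at least one prey at level 3 or below, so none exceeds level 4.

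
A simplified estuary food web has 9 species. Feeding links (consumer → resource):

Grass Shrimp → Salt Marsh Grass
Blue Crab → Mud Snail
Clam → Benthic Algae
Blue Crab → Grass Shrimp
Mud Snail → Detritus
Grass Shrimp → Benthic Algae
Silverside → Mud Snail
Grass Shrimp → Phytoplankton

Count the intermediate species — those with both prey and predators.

2

Intermediate species (has both prey and predators): Mud Snail, Grass Shrimp.
Count: 2.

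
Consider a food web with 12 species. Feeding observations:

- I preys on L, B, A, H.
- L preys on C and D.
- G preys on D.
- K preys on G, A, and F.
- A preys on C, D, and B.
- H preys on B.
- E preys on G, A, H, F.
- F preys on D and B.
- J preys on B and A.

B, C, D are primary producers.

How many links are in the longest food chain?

2 links

One longest chain: B → H → I.
It has 3 species and 2 links.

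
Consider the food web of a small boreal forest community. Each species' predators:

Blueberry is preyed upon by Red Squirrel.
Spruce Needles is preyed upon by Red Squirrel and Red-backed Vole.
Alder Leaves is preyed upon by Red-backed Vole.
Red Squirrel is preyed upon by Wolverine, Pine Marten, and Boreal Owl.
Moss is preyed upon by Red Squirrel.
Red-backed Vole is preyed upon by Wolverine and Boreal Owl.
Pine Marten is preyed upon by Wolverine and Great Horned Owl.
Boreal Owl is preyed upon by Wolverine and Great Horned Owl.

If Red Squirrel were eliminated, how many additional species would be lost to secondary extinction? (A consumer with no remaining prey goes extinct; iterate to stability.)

Remove Red Squirrel.
Round 1: Pine Marten (all prey gone) → extinct.
No further losses. Total secondary extinctions: 1.

1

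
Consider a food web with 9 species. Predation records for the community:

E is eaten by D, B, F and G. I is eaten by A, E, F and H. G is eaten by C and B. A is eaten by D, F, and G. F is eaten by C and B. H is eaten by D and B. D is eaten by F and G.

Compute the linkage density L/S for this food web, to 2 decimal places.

L/S = 2.11

There are L = 19 links among S = 9 species.
L/S = 19/9 = 2.1111 ≈ 2.11.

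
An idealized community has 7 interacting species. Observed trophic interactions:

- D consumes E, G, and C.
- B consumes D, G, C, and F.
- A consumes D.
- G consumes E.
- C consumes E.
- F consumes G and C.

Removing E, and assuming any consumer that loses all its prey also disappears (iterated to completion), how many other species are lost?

Remove E.
Round 1: C (all prey gone), G (all prey gone) → extinct.
Round 2: F (all prey gone), D (all prey gone) → extinct.
Round 3: A (all prey gone), B (all prey gone) → extinct.
No further losses. Total secondary extinctions: 6.

6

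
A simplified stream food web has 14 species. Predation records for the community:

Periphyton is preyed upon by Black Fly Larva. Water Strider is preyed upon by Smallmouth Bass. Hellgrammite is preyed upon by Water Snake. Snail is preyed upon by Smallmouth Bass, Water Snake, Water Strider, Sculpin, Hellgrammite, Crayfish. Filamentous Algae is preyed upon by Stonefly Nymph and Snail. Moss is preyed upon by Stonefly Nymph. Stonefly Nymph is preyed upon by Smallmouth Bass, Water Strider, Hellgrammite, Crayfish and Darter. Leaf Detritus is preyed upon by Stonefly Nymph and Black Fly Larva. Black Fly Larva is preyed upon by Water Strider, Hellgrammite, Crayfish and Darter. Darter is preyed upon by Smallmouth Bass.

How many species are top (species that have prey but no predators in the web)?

4

Top species (has prey, but nothing eats it): Sculpin, Crayfish, Water Snake, Smallmouth Bass.
Count: 4.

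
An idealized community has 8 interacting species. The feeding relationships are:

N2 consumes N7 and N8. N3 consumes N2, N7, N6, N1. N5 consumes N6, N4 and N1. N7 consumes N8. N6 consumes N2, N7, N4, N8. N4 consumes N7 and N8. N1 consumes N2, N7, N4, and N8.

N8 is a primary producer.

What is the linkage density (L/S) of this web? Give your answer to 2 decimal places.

L/S = 2.50

There are L = 20 links among S = 8 species.
L/S = 20/8 = 2.5000 ≈ 2.50.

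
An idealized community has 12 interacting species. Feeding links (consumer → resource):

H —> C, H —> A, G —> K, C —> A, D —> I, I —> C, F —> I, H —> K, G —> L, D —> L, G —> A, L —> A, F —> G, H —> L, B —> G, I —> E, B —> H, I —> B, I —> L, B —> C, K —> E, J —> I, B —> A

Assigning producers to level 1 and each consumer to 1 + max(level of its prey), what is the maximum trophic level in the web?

Producers (level 1): A, E.
A → L → G → B → I → D gives D level 6.
No species has a prey at level 6, so no species reaches level 7.

6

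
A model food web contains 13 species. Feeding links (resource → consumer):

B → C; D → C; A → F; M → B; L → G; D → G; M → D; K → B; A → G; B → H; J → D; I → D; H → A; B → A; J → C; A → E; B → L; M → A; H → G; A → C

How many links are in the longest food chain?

4 links

One longest chain: K → B → H → A → E.
It has 5 species and 4 links.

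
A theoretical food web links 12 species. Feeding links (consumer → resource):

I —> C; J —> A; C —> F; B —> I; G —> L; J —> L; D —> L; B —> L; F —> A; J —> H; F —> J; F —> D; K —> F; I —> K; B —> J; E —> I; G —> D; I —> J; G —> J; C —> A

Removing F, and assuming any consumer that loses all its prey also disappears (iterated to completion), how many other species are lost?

Remove F.
Round 1: K (all prey gone) → extinct.
No further losses. Total secondary extinctions: 1.

1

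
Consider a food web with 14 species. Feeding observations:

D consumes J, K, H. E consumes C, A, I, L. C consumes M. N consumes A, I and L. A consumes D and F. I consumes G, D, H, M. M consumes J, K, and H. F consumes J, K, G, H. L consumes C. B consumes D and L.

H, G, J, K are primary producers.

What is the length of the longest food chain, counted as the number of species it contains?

One longest chain: H → M → C → L → B.
It has 5 species and 4 links.

5 species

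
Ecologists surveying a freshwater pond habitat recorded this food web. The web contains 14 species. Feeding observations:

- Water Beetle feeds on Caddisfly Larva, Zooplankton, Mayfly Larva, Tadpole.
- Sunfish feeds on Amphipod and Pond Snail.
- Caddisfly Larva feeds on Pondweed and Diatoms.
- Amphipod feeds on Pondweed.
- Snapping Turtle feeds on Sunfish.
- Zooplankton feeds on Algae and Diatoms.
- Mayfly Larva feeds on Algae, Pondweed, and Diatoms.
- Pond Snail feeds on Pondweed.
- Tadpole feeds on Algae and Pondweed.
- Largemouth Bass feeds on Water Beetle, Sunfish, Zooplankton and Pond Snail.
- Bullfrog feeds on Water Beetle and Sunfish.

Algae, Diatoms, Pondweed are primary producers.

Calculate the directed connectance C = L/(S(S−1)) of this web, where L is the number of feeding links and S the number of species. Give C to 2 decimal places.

C = 0.13

The web has S = 14 species and L = 24 feeding links.
C = L / (S(S−1)) = 24 / 182 = 0.1319 ≈ 0.13.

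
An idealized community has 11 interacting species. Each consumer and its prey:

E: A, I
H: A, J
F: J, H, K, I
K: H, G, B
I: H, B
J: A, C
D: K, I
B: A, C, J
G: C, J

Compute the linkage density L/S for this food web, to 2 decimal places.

L/S = 2.00

There are L = 22 links among S = 11 species.
L/S = 22/11 = 2.0000 ≈ 2.00.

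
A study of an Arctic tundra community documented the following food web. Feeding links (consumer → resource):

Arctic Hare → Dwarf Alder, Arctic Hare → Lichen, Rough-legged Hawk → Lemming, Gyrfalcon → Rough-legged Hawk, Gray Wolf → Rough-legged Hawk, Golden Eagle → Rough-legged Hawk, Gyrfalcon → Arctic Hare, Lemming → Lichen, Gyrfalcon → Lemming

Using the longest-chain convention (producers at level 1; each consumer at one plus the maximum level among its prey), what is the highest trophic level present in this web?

4

Producers (level 1): Lichen, Dwarf Alder.
Lichen → Lemming → Rough-legged Hawk → Golden Eagle gives Golden Eagle level 4.
No species has a prey at level 4, so no species reaches level 5.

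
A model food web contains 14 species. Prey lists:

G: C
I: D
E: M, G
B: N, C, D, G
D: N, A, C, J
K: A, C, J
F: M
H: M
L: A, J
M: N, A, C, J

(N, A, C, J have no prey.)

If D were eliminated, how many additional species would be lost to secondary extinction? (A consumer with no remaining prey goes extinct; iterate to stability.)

1

Remove D.
Round 1: I (all prey gone) → extinct.
No further losses. Total secondary extinctions: 1.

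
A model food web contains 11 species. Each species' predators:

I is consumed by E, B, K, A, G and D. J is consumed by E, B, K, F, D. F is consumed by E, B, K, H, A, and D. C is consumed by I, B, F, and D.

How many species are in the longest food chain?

3 species

One longest chain: J → F → A.
It has 3 species and 2 links.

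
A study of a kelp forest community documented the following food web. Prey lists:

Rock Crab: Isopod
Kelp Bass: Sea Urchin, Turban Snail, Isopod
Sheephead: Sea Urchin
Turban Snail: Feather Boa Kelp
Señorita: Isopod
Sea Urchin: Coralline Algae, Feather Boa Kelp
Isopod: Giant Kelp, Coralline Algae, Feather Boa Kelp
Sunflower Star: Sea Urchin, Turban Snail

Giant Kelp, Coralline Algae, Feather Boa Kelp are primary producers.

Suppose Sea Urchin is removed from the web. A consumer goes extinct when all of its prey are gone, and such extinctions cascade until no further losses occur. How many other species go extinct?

1

Remove Sea Urchin.
Round 1: Sheephead (all prey gone) → extinct.
No further losses. Total secondary extinctions: 1.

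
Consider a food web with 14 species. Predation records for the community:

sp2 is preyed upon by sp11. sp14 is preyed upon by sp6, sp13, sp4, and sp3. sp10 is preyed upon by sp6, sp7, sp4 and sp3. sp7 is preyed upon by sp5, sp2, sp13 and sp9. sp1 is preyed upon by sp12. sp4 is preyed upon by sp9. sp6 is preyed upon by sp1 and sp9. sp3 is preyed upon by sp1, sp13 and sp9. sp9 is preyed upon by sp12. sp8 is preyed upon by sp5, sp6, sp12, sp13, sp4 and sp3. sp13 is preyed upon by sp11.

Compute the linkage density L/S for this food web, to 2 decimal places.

There are L = 28 links among S = 14 species.
L/S = 28/14 = 2.0000 ≈ 2.00.

L/S = 2.00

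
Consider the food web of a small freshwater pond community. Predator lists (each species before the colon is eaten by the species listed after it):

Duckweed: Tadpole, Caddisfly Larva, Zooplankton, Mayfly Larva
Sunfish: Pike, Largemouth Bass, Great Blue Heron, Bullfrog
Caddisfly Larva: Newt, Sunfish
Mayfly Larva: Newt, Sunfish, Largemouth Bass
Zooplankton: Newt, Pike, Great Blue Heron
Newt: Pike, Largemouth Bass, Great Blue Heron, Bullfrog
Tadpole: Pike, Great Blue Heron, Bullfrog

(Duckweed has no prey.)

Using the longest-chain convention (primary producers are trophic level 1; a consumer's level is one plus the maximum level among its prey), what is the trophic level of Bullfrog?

Duckweed is a producer → level 1.
Caddisfly Larva eats Duckweed → level 2.
Newt eats Caddisfly Larva (level 2); other prey at levels: Zooplankton 2, Mayfly Larva 2 → level 3.
Bullfrog eats Newt (level 3); other prey at levels: Tadpole 2, Sunfish 3 → level 4.

Trophic level 4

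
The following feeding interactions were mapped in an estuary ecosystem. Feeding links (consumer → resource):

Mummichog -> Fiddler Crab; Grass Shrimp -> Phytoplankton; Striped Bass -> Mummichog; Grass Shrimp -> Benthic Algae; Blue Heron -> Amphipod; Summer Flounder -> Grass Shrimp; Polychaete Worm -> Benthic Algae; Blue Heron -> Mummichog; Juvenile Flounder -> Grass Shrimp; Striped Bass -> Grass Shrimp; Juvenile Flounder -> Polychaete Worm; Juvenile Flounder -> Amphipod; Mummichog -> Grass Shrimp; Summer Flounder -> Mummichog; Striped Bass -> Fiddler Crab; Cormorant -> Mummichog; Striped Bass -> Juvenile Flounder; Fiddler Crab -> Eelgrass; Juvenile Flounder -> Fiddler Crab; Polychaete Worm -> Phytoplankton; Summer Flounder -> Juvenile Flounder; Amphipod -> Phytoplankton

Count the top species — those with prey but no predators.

Top species (has prey, but nothing eats it): Blue Heron, Cormorant, Striped Bass, Summer Flounder.
Count: 4.

4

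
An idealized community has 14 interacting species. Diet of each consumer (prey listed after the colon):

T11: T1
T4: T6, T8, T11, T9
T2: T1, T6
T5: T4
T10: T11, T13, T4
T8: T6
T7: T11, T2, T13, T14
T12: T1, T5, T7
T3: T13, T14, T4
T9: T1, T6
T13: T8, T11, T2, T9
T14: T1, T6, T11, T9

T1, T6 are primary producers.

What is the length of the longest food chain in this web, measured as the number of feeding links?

One longest chain: T6 → T8 → T4 → T5 → T12.
It has 5 species and 4 links.

4 links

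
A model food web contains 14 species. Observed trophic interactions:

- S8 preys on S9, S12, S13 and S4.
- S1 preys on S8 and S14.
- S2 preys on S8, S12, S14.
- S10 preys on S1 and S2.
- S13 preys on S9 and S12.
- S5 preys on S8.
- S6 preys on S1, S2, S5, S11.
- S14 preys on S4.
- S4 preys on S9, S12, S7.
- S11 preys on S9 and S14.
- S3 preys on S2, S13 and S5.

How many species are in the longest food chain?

One longest chain: S12 → S4 → S14 → S2 → S3.
It has 5 species and 4 links.

5 species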